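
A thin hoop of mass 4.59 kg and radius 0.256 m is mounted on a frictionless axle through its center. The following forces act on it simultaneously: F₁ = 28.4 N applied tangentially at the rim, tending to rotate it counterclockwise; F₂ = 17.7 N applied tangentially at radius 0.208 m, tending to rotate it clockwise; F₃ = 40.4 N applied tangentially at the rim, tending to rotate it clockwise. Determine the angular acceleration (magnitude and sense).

α ≈ 22.5 rad/s², clockwise

I = MR² = (4.59)(0.256)² = 0.3008 kg·m².
Taking counterclockwise as positive: τ₁ = +(28.4)(0.256) = +7.270 N·m; τ₂ = −(17.7)(0.208) = −3.682 N·m; τ₃ = −(40.4)(0.256) = −10.34 N·m.
Net torque τ = -6.754 N·m.
α = τ/I = -6.754/0.3008 = -22.45 rad/s².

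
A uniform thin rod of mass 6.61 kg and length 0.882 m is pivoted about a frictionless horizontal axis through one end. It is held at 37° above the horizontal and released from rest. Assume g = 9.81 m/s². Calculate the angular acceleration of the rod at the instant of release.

α ≈ 13.3 rad/s²

About the pivot, I = (1/3)ML² = (1/3)(6.61)(0.882)² = 1.714 kg·m².
The weight acts at the center, a distance L/2 = 0.4410 m from the pivot; τ = Mg(L/2) cos 37° = 22.84 N·m.
α = τ/I = 22.84/1.714 = 13.32 rad/s².
(Equivalently α = (3g/(2L)) cos 37° = 13.32 rad/s².)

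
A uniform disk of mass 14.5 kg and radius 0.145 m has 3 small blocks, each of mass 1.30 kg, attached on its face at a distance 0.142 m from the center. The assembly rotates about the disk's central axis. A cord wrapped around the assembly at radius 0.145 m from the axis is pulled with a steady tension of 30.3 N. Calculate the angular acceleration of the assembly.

α ≈ 19.0 rad/s²

I_disk = ½MR² = ½(14.5)(0.145)² = 0.1524 kg·m².
I_blocks = 3·m·r² = 3(1.30)(0.142)² = 0.07864 kg·m².
Total I = 0.2311 kg·m².
τ = F r = (30.3)(0.145) = 4.393 N·m.
α = τ/I = 4.393/0.2311 = 19.01 rad/s².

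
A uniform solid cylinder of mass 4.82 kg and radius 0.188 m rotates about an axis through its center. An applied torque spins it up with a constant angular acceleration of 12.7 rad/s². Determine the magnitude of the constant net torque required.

τ ≈ 1.08 N·m

I = ½MR² = (1/2)(4.82)(0.188)² = 0.08518 kg·m².
τ = Iα = (0.08518)(12.70) = 1.082 N·m.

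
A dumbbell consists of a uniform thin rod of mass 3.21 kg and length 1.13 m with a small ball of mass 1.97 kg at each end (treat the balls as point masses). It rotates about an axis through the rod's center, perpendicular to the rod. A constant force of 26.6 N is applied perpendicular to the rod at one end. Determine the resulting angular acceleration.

α ≈ 9.40 rad/s²

I_rod = (1/12)ML² = (1/12)(3.21)(1.13)² = 0.3416 kg·m².
I_balls = 2·m·(L/2)² = 2(1.97)(0.5650)² = 1.258 kg·m².
Total I = 1.599 kg·m².
τ = F·(L/2) = (26.6)(0.565) = 15.03 N·m.
α = τ/I = 15.03/1.599 = 9.397 rad/s².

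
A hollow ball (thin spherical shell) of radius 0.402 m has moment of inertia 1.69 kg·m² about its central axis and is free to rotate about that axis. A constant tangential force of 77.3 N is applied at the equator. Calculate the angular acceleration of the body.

τ = F R = (77.3)(0.402) = 31.07 N·m.
From τ = Iα: α = 31.07/1.690 = 18.39 rad/s².

α ≈ 18.4 rad/s²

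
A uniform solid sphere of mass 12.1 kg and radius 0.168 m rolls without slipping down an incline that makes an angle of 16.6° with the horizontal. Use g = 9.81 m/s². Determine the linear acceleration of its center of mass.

a ≈ 2.00 m/s²

Translation along the incline: Mg sinθ − f = Ma.
Rotation about the center: fR = Iα with I = (2/5)MR². No-slip gives a = αR, so f = (I/R²)a = (2/5)M a.
Substituting: Mg sinθ = (1 + 0.4000)Ma, so a = g sinθ/(1 + 0.4000) = (9.81) sin 16.6° / 1.400 = 2.002 m/s².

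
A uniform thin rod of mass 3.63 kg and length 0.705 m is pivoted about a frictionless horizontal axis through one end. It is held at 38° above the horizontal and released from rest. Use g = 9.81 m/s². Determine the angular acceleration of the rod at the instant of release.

α ≈ 16.4 rad/s²

About the pivot, I = (1/3)ML² = (1/3)(3.63)(0.705)² = 0.6014 kg·m².
The weight acts at the center, a distance L/2 = 0.3525 m from the pivot; τ = Mg(L/2) cos 38° = 9.892 N·m.
α = τ/I = 9.892/0.6014 = 16.45 rad/s².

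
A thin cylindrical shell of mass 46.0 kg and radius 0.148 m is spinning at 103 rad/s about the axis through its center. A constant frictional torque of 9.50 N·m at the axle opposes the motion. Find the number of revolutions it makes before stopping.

I = MR² = (46.0)(0.148)² = 1.008 kg·m².
The net torque has magnitude 9.50 N·m, opposing ω.
|α| = τ/I = 9.500/1.008 = 9.428 rad/s² (deceleration).
ω² = ω₀² − 2|α|θ with ω = 0 ⇒ θ = ω₀²/(2|α|) = 562.6 rad = 89.54 rev.

≈ 89.5 revolutions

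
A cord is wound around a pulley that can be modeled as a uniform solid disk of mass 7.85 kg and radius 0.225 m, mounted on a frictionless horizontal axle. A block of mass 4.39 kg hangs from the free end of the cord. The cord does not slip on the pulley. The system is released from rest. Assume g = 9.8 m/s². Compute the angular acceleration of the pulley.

I = ½MR² = (1/2)(7.85)(0.225)² = 0.1987 kg·m².
Block: mg − T = ma. Pulley: TR = Iα. No-slip: a = αR, so T = (I/R²)a = 3.925·a.
Then mg = (m + 3.925)a, so a = (4.39)(9.8)/(4.39 + 3.925) = 5.174 m/s².
α = a/R = 5.174/0.225 = 23.00 rad/s².

α ≈ 23.0 rad/s²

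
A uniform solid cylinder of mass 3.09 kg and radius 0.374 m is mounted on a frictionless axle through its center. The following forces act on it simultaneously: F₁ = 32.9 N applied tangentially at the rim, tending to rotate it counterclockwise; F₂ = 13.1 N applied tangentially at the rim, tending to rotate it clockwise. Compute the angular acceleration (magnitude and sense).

I = ½MR² = (1/2)(3.09)(0.374)² = 0.2161 kg·m².
Taking counterclockwise as positive: τ₁ = +(32.9)(0.374) = +12.30 N·m; τ₂ = −(13.1)(0.374) = −4.899 N·m.
Net torque τ = 7.405 N·m.
α = τ/I = 7.405/0.2161 = 34.27 rad/s².

α ≈ 34.3 rad/s², counterclockwise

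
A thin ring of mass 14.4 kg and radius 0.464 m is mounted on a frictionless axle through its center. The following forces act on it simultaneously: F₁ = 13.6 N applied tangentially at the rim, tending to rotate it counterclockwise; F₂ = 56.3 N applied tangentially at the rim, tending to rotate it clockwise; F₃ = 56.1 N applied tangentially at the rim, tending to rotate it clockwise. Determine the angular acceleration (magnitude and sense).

I = MR² = (14.4)(0.464)² = 3.100 kg·m².
Taking counterclockwise as positive: τ₁ = +(13.6)(0.464) = +6.310 N·m; τ₂ = −(56.3)(0.464) = −26.12 N·m; τ₃ = −(56.1)(0.464) = −26.03 N·m.
Net torque τ = -45.84 N·m.
α = τ/I = -45.84/3.100 = -14.79 rad/s².

α ≈ 14.8 rad/s², clockwise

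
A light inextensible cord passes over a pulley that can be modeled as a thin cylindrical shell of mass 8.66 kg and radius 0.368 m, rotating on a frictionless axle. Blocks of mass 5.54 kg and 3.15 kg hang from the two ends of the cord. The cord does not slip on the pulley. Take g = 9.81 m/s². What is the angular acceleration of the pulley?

α ≈ 3.67 rad/s²

I = MR² = (8.66)(0.368)² = 1.173 kg·m².
Heavier block: m₁g − T₁ = m₁a. Lighter block: T₂ − m₂g = m₂a.
Pulley: (T₁ − T₂)R = Iα = I(a/R), so T₁ − T₂ = (I/R²)a = 1·M_p a = 8.660·a.
Adding the three: (m₁ − m₂)g = (m₁ + m₂ + 8.660)a, so a = (5.54 − 3.15)(9.81)/(5.54 + 3.15 + 8.660) = 1.351 m/s².
α = a/R = 1.351/0.368 = 3.672 rad/s².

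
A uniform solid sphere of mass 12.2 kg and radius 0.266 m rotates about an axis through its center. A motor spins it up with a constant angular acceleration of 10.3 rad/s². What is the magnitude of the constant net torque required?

I = (2/5)MR² = (2/5)(12.2)(0.266)² = 0.3453 kg·m².
τ = Iα = (0.3453)(10.30) = 3.556 N·m.

τ ≈ 3.56 N·m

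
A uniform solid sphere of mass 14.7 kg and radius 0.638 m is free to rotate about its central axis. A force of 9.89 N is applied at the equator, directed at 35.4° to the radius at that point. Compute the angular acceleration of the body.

I = (2/5)MR² = (2/5)(14.7)(0.638)² = 2.393 kg·m².
Only the tangential component produces torque: τ = F R sinθ = (9.89)(0.638) sin 35.4° = 3.655 N·m.
From τ = Iα: α = 3.655/2.393 = 1.527 rad/s².

α ≈ 1.53 rad/s²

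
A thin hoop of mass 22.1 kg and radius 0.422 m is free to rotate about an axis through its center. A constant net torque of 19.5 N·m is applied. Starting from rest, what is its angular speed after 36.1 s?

ω ≈ 179 rad/s

I = MR² = (22.1)(0.422)² = 3.936 kg·m².
α = τ/I = 19.5/3.936 = 4.955 rad/s².
ω = ω₀ + αt = 0 + (4.955)(36.1) = 178.9 rad/s.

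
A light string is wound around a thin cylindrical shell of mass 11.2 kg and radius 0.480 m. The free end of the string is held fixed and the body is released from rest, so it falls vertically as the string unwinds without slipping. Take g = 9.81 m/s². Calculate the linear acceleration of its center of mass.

Translation: Mg − T = Ma. Rotation about the center: TR = Iα with I = MR².
With a = αR: T = (I/R²)a = M a, so Mg = (1 + 1.000)Ma.
a = g/(1 + 1.000) = 9.81/2.000 = 4.905 m/s².

a ≈ 4.91 m/s²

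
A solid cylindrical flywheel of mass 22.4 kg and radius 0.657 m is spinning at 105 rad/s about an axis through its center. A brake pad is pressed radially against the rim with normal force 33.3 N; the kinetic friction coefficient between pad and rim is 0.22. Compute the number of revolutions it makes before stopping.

I = ½MR² = (1/2)(22.4)(0.657)² = 4.834 kg·m².
Friction force f = μN = (0.22)(33.3) = 7.326 N at the rim; torque magnitude τ = fR = 4.813 N·m, opposing ω.
|α| = τ/I = 4.813/4.834 = 0.9956 rad/s² (deceleration).
ω² = ω₀² − 2|α|θ with ω = 0 ⇒ θ = ω₀²/(2|α|) = 5537 rad = 881.2 rev.

≈ 881 revolutions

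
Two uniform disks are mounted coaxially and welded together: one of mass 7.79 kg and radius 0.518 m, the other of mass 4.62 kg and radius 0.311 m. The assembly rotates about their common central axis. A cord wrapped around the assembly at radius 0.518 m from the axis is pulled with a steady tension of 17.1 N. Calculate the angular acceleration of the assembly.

I = ½M₁R₁² + ½M₂R₂² = ½(7.79)(0.518)² + ½(4.62)(0.311)² = 1.269 kg·m².
τ = F r = (17.1)(0.518) = 8.858 N·m.
α = τ/I = 8.858/1.269 = 6.983 rad/s².

α ≈ 6.98 rad/s²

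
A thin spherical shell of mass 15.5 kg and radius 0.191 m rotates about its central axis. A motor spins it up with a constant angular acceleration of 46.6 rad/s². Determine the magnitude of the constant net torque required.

τ ≈ 17.6 N·m

I = (2/3)MR² = (2/3)(15.5)(0.191)² = 0.3770 kg·m².
τ = Iα = (0.3770)(46.60) = 17.57 N·m.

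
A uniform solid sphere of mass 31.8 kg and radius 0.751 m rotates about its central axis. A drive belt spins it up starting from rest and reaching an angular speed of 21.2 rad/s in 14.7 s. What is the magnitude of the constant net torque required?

I = (2/5)MR² = (2/5)(31.8)(0.751)² = 7.174 kg·m².
α = Δω/Δt = (21.2 − 0)/14.7 = 1.442 rad/s².
τ = Iα = (7.174)(1.442) = 10.35 N·m.

τ ≈ 10.3 N·m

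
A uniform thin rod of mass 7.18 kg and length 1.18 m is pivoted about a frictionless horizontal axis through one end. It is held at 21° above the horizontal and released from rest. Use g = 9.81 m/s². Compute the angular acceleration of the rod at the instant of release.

α ≈ 11.6 rad/s²

About the pivot, I = (1/3)ML² = (1/3)(7.18)(1.18)² = 3.332 kg·m².
The weight acts at the center, a distance L/2 = 0.5900 m from the pivot; τ = Mg(L/2) cos 21° = 38.80 N·m.
α = τ/I = 38.80/3.332 = 11.64 rad/s².
(Equivalently α = (3g/(2L)) cos 21° = 11.64 rad/s².)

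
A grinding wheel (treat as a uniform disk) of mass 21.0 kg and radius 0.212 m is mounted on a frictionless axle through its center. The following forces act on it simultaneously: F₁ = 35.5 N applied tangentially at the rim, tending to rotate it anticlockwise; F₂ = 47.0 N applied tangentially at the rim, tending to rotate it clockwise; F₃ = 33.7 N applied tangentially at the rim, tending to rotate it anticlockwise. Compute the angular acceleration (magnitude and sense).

I = ½MR² = (1/2)(21.0)(0.212)² = 0.4719 kg·m².
Taking anticlockwise as positive: τ₁ = +(35.5)(0.212) = +7.526 N·m; τ₂ = −(47.0)(0.212) = −9.964 N·m; τ₃ = +(33.7)(0.212) = +7.144 N·m.
Net torque τ = 4.706 N·m.
α = τ/I = 4.706/0.4719 = 9.973 rad/s².

α ≈ 9.97 rad/s², anticlockwise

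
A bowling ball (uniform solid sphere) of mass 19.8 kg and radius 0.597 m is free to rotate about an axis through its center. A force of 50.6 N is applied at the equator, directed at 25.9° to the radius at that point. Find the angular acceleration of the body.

α ≈ 4.67 rad/s²

I = (2/5)MR² = (2/5)(19.8)(0.597)² = 2.823 kg·m².
Only the tangential component produces torque: τ = F R sinθ = (50.6)(0.597) sin 25.9° = 13.19 N·m.
Newton's second law for rotation, τ = Iα, gives α = τ/I = 13.19/2.823 = 4.675 rad/s².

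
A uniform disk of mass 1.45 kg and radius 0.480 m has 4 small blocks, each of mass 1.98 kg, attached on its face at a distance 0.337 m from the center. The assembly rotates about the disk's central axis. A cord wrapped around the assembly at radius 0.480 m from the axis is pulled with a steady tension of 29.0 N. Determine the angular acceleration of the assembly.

I_disk = ½MR² = ½(1.45)(0.480)² = 0.1670 kg·m².
I_blocks = 4·m·r² = 4(1.98)(0.337)² = 0.8995 kg·m².
Total I = 1.067 kg·m².
τ = F r = (29.0)(0.480) = 13.92 N·m.
α = τ/I = 13.92/1.067 = 13.05 rad/s².

α ≈ 13.1 rad/s²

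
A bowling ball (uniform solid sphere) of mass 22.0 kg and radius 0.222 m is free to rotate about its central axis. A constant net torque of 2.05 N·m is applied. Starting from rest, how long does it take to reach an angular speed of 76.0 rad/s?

t ≈ 16.1 s

I = (2/5)MR² = (2/5)(22.0)(0.222)² = 0.4337 kg·m².
α = τ/I = 2.05/0.4337 = 4.727 rad/s².
ω = αt ⇒ t = ω/α = 76.0/4.727 = 16.08 s.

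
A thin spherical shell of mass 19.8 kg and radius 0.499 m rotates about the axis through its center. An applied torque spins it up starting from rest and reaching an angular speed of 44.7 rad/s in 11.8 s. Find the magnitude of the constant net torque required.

τ ≈ 12.5 N·m

I = (2/3)MR² = (2/3)(19.8)(0.499)² = 3.287 kg·m².
α = Δω/Δt = (44.7 − 0)/11.8 = 3.788 rad/s².
τ = Iα = (3.287)(3.788) = 12.45 N·m.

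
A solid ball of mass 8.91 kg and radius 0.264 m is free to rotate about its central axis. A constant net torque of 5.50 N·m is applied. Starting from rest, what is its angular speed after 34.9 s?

I = (2/5)MR² = (2/5)(8.91)(0.264)² = 0.2484 kg·m².
α = τ/I = 5.50/0.2484 = 22.14 rad/s².
ω = ω₀ + αt = 0 + (22.14)(34.9) = 772.8 rad/s.

ω ≈ 773 rad/s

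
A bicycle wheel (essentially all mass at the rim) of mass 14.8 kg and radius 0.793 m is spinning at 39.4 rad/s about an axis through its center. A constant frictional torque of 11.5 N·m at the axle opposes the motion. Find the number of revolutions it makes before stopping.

I = MR² = (14.8)(0.793)² = 9.307 kg·m².
The net torque has magnitude 11.5 N·m, opposing ω.
|α| = τ/I = 11.50/9.307 = 1.236 rad/s² (deceleration).
ω² = ω₀² − 2|α|θ with ω = 0 ⇒ θ = ω₀²/(2|α|) = 628.2 rad = 99.98 rev.

≈ 100.0 revolutions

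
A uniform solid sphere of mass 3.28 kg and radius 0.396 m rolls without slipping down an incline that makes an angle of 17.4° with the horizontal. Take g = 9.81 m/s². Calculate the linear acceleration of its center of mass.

a ≈ 2.10 m/s²

Translation along the incline: Mg sinθ − f = Ma.
Rotation about the center: fR = Iα with I = (2/5)MR². No-slip gives a = αR, so f = (I/R²)a = (2/5)M a.
Substituting: Mg sinθ = (1 + 0.4000)Ma, so a = g sinθ/(1 + 0.4000) = (9.81) sin 17.4° / 1.400 = 2.095 m/s².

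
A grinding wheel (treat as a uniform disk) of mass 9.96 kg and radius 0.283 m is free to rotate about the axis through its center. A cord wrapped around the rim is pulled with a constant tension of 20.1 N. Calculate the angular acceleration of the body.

α ≈ 14.3 rad/s²

I = ½MR² = (1/2)(9.96)(0.283)² = 0.3988 kg·m².
τ = F R = (20.1)(0.283) = 5.688 N·m.
From τ = Iα: α = 5.688/0.3988 = 14.26 rad/s².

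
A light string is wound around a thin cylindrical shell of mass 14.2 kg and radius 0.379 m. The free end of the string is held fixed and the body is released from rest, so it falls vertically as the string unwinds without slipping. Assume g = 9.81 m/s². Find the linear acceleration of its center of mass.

a ≈ 4.91 m/s²

Translation: Mg − T = Ma. Rotation about the center: TR = Iα with I = MR².
With a = αR: T = (I/R²)a = M a, so Mg = (1 + 1.000)Ma.
a = g/(1 + 1.000) = 9.81/2.000 = 4.905 m/s².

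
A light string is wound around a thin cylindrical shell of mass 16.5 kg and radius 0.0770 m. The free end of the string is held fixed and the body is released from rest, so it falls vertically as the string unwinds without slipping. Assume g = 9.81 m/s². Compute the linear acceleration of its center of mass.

a ≈ 4.91 m/s²

Translation: Mg − T = Ma. Rotation about the center: TR = Iα with I = MR².
With a = αR: T = (I/R²)a = M a, so Mg = (1 + 1.000)Ma.
a = g/(1 + 1.000) = 9.81/2.000 = 4.905 m/s².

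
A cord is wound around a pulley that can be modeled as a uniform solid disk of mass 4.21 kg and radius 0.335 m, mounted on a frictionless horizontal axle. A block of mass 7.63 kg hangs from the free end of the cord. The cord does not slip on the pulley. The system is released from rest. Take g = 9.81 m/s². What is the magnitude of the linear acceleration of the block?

a ≈ 7.69 m/s²

I = ½MR² = (1/2)(4.21)(0.335)² = 0.2362 kg·m².
Block: mg − T = ma. Pulley: TR = Iα. No-slip: a = αR, so T = (I/R²)a = 2.105·a.
Then mg = (m + 2.105)a, so a = (7.63)(9.81)/(7.63 + 2.105) = 7.689 m/s².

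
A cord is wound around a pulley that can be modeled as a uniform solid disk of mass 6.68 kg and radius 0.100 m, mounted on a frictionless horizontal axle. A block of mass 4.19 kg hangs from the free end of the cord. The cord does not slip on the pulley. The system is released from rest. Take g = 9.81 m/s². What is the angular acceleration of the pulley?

I = ½MR² = (1/2)(6.68)(0.100)² = 0.03340 kg·m².
Block: mg − T = ma. Pulley: TR = Iα. No-slip: a = αR, so T = (I/R²)a = 3.340·a.
Then mg = (m + 3.340)a, so a = (4.19)(9.81)/(4.19 + 3.340) = 5.459 m/s².
α = a/R = 5.459/0.100 = 54.59 rad/s².

α ≈ 54.6 rad/s²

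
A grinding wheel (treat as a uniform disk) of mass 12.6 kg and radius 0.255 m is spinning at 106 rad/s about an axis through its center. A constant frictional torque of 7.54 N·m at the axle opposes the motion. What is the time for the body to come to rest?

I = ½MR² = (1/2)(12.6)(0.255)² = 0.4097 kg·m².
The net torque has magnitude 7.54 N·m, opposing ω.
|α| = τ/I = 7.540/0.4097 = 18.41 rad/s² (deceleration).
0 = ω₀ − |α|t ⇒ t = ω₀/|α| = 106/18.41 = 5.759 s.

t ≈ 5.76 s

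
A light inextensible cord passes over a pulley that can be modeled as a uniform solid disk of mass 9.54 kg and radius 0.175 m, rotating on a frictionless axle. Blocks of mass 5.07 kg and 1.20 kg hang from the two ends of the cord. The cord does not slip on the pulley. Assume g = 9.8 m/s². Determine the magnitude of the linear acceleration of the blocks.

a ≈ 3.44 m/s²

I = ½MR² = (1/2)(9.54)(0.175)² = 0.1461 kg·m².
Heavier block: m₁g − T₁ = m₁a. Lighter block: T₂ − m₂g = m₂a.
Pulley: (T₁ − T₂)R = Iα = I(a/R), so T₁ − T₂ = (I/R²)a = (1/2)M_p a = 4.770·a.
Adding the three: (m₁ − m₂)g = (m₁ + m₂ + 4.770)a, so a = (5.07 − 1.20)(9.8)/(5.07 + 1.20 + 4.770) = 3.435 m/s².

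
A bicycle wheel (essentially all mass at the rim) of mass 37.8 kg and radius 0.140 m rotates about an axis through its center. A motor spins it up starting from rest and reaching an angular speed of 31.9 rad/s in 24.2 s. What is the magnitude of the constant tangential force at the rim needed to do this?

F ≈ 6.98 N

I = MR² = (37.8)(0.140)² = 0.7409 kg·m².
α = Δω/Δt = (31.9 − 0)/24.2 = 1.318 rad/s².
The required torque is τ = Iα = (0.7409)(1.318) = 0.9766 N·m.
A tangential force at the rim gives τ = FR, so F = τ/R = 0.9766/0.140 = 6.976 N.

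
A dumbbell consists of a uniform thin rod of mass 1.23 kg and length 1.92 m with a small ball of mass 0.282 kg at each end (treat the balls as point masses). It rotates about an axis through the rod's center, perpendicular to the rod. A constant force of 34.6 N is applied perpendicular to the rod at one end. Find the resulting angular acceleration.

α ≈ 37.0 rad/s²

I_rod = (1/12)ML² = (1/12)(1.23)(1.92)² = 0.3779 kg·m².
I_balls = 2·m·(L/2)² = 2(0.282)(0.9600)² = 0.5198 kg·m².
Total I = 0.8976 kg·m².
τ = F·(L/2) = (34.6)(0.960) = 33.22 N·m.
α = τ/I = 33.22/0.8976 = 37.00 rad/s².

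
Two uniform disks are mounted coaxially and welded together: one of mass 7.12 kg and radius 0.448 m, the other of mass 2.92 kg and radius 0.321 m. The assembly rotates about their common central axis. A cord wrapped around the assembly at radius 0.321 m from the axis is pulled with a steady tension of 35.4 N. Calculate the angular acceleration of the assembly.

α ≈ 13.1 rad/s²

I = ½M₁R₁² + ½M₂R₂² = ½(7.12)(0.448)² + ½(2.92)(0.321)² = 0.8649 kg·m².
τ = F r = (35.4)(0.321) = 11.36 N·m.
α = τ/I = 11.36/0.8649 = 13.14 rad/s².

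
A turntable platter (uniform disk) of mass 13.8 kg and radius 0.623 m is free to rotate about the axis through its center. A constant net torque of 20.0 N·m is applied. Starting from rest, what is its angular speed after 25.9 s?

I = ½MR² = (1/2)(13.8)(0.623)² = 2.678 kg·m².
α = τ/I = 20.0/2.678 = 7.468 rad/s².
ω = ω₀ + αt = 0 + (7.468)(25.9) = 193.4 rad/s.

ω ≈ 193 rad/s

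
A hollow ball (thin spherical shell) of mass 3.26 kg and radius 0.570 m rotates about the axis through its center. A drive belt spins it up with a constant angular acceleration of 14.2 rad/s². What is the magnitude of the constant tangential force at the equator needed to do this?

F ≈ 17.6 N

I = (2/3)MR² = (2/3)(3.26)(0.570)² = 0.7061 kg·m².
The required torque is τ = Iα = (0.7061)(14.20) = 10.03 N·m.
A tangential force at the equator gives τ = FR, so F = τ/R = 10.03/0.570 = 17.59 N.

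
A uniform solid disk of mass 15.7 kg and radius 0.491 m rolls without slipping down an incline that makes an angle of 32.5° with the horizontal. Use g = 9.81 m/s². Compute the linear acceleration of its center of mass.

Translation along the incline: Mg sinθ − f = Ma.
Rotation about the center: fR = Iα with I = ½MR². No-slip gives a = αR, so f = (I/R²)a = (1/2)M a.
Substituting: Mg sinθ = (1 + 0.5000)Ma, so a = g sinθ/(1 + 0.5000) = (9.81) sin 32.5° / 1.500 = 3.514 m/s².

a ≈ 3.51 m/s²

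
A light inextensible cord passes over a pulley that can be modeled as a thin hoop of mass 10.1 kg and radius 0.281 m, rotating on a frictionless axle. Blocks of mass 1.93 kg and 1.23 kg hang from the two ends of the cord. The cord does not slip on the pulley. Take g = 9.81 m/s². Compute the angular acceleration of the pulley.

α ≈ 1.84 rad/s²

I = MR² = (10.1)(0.281)² = 0.7975 kg·m².
Heavier block: m₁g − T₁ = m₁a. Lighter block: T₂ − m₂g = m₂a.
Pulley: (T₁ − T₂)R = Iα = I(a/R), so T₁ − T₂ = (I/R²)a = 1·M_p a = 10.10·a.
Adding the three: (m₁ − m₂)g = (m₁ + m₂ + 10.10)a, so a = (1.93 − 1.23)(9.81)/(1.93 + 1.23 + 10.10) = 0.5179 m/s².
α = a/R = 0.5179/0.281 = 1.843 rad/s².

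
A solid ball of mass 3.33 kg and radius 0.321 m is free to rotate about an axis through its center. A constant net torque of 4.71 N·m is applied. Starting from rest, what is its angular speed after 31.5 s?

ω ≈ 1080 rad/s

I = (2/5)MR² = (2/5)(3.33)(0.321)² = 0.1373 kg·m².
α = τ/I = 4.71/0.1373 = 34.32 rad/s².
ω = ω₀ + αt = 0 + (34.32)(31.5) = 1081 rad/s.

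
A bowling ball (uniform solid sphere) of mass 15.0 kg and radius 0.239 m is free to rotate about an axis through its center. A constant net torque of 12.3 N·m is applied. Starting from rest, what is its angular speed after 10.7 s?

ω ≈ 384 rad/s

I = (2/5)MR² = (2/5)(15.0)(0.239)² = 0.3427 kg·m².
α = τ/I = 12.3/0.3427 = 35.89 rad/s².
ω = ω₀ + αt = 0 + (35.89)(10.7) = 384.0 rad/s.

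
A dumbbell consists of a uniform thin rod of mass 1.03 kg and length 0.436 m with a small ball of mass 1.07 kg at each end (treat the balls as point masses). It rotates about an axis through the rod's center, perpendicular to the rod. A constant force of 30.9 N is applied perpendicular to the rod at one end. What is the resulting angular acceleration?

α ≈ 57.1 rad/s²

I_rod = (1/12)ML² = (1/12)(1.03)(0.436)² = 0.01632 kg·m².
I_balls = 2·m·(L/2)² = 2(1.07)(0.2180)² = 0.1017 kg·m².
Total I = 0.1180 kg·m².
τ = F·(L/2) = (30.9)(0.218) = 6.736 N·m.
α = τ/I = 6.736/0.1180 = 57.08 rad/s².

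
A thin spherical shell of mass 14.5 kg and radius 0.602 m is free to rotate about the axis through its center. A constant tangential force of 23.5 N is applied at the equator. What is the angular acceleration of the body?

I = (2/3)MR² = (2/3)(14.5)(0.602)² = 3.503 kg·m².
τ = F R = (23.5)(0.602) = 14.15 N·m.
Newton's second law for rotation, τ = Iα, gives α = τ/I = 14.15/3.503 = 4.038 rad/s².

α ≈ 4.04 rad/s²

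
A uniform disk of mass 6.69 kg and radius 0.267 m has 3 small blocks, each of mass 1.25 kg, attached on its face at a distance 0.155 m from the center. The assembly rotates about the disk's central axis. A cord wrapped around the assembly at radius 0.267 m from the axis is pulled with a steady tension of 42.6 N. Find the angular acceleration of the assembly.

I_disk = ½MR² = ½(6.69)(0.267)² = 0.2385 kg·m².
I_blocks = 3·m·r² = 3(1.25)(0.155)² = 0.09009 kg·m².
Total I = 0.3286 kg·m².
τ = F r = (42.6)(0.267) = 11.37 N·m.
α = τ/I = 11.37/0.3286 = 34.62 rad/s².

α ≈ 34.6 rad/s²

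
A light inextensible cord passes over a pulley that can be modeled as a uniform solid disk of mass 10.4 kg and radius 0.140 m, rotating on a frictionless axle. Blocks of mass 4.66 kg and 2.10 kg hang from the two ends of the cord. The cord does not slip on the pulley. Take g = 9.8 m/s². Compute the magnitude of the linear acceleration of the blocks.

I = ½MR² = (1/2)(10.4)(0.140)² = 0.1019 kg·m².
Heavier block: m₁g − T₁ = m₁a. Lighter block: T₂ − m₂g = m₂a.
Pulley: (T₁ − T₂)R = Iα = I(a/R), so T₁ − T₂ = (I/R²)a = (1/2)M_p a = 5.200·a.
Adding the three: (m₁ − m₂)g = (m₁ + m₂ + 5.200)a, so a = (4.66 − 2.10)(9.8)/(4.66 + 2.10 + 5.200) = 2.098 m/s².

a ≈ 2.10 m/s²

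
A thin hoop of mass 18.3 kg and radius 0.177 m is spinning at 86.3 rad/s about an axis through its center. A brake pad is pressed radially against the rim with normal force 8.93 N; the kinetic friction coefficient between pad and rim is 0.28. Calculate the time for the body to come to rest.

t ≈ 112 s

I = MR² = (18.3)(0.177)² = 0.5733 kg·m².
Friction force f = μN = (0.28)(8.93) = 2.500 N at the rim; torque magnitude τ = fR = 0.4426 N·m, opposing ω.
|α| = τ/I = 0.4426/0.5733 = 0.7719 rad/s² (deceleration).
0 = ω₀ − |α|t ⇒ t = ω₀/|α| = 86.3/0.7719 = 111.8 s.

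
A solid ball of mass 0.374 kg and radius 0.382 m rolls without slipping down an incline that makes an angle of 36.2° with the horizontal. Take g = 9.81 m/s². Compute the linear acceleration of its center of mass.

a ≈ 4.14 m/s²

Translation along the incline: Mg sinθ − f = Ma.
Rotation about the center: fR = Iα with I = (2/5)MR². No-slip gives a = αR, so f = (I/R²)a = (2/5)M a.
Substituting: Mg sinθ = (1 + 0.4000)Ma, so a = g sinθ/(1 + 0.4000) = (9.81) sin 36.2° / 1.400 = 4.138 m/s².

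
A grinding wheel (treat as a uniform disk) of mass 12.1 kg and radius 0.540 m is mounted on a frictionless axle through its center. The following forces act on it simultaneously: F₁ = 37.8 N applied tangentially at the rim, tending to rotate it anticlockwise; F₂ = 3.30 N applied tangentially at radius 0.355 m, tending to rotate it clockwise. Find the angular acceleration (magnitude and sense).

I = ½MR² = (1/2)(12.1)(0.540)² = 1.764 kg·m².
Taking anticlockwise as positive: τ₁ = +(37.8)(0.540) = +20.41 N·m; τ₂ = −(3.30)(0.355) = −1.171 N·m.
Net torque τ = 19.24 N·m.
α = τ/I = 19.24/1.764 = 10.91 rad/s².

α ≈ 10.9 rad/s², anticlockwise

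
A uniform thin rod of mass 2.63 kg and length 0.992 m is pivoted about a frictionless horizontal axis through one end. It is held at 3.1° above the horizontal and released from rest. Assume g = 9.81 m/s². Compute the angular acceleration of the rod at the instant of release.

α ≈ 14.8 rad/s²

About the pivot, I = (1/3)ML² = (1/3)(2.63)(0.992)² = 0.8627 kg·m².
The weight acts at the center, a distance L/2 = 0.4960 m from the pivot; τ = Mg(L/2) cos 3.1° = 12.78 N·m.
α = τ/I = 12.78/0.8627 = 14.81 rad/s².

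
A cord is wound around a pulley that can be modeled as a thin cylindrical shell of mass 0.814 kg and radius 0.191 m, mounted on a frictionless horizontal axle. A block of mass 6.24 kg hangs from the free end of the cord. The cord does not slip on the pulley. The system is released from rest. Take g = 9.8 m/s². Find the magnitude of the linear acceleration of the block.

I = MR² = (0.814)(0.191)² = 0.02970 kg·m².
Block: mg − T = ma. Pulley: TR = Iα. No-slip: a = αR, so T = (I/R²)a = 0.8140·a.
Then mg = (m + 0.8140)a, so a = (6.24)(9.8)/(6.24 + 0.8140) = 8.669 m/s².

a ≈ 8.67 m/s²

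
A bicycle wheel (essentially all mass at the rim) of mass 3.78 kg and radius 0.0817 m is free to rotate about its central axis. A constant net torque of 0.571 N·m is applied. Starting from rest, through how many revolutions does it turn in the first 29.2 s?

≈ 1540 revolutions

I = MR² = (3.78)(0.0817)² = 0.02523 kg·m².
α = τ/I = 0.571/0.02523 = 22.63 rad/s².
θ = ½αt² = ½(22.63)(29.2)² = 9648 rad.
Revolutions = θ/(2π) = 1536.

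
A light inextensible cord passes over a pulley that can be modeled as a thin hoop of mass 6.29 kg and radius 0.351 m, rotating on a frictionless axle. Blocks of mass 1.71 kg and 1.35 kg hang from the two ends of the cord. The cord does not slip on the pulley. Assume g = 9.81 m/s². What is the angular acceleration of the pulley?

α ≈ 1.08 rad/s²

I = MR² = (6.29)(0.351)² = 0.7749 kg·m².
Heavier block: m₁g − T₁ = m₁a. Lighter block: T₂ − m₂g = m₂a.
Pulley: (T₁ − T₂)R = Iα = I(a/R), so T₁ − T₂ = (I/R²)a = 1·M_p a = 6.290·a.
Adding the three: (m₁ − m₂)g = (m₁ + m₂ + 6.290)a, so a = (1.71 − 1.35)(9.81)/(1.71 + 1.35 + 6.290) = 0.3777 m/s².
α = a/R = 0.3777/0.351 = 1.076 rad/s².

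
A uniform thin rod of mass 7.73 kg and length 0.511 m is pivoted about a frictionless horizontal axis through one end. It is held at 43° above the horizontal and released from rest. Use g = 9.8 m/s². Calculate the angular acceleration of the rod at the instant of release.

α ≈ 21.0 rad/s²

About the pivot, I = (1/3)ML² = (1/3)(7.73)(0.511)² = 0.6728 kg·m².
The weight acts at the center, a distance L/2 = 0.2555 m from the pivot; τ = Mg(L/2) cos 43° = 14.16 N·m.
α = τ/I = 14.16/0.6728 = 21.04 rad/s².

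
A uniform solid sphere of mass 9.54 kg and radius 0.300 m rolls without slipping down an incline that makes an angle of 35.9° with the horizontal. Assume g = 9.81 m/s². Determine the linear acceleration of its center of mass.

a ≈ 4.11 m/s²

Translation along the incline: Mg sinθ − f = Ma.
Rotation about the center: fR = Iα with I = (2/5)MR². No-slip gives a = αR, so f = (I/R²)a = (2/5)M a.
Substituting: Mg sinθ = (1 + 0.4000)Ma, so a = g sinθ/(1 + 0.4000) = (9.81) sin 35.9° / 1.400 = 4.109 m/s².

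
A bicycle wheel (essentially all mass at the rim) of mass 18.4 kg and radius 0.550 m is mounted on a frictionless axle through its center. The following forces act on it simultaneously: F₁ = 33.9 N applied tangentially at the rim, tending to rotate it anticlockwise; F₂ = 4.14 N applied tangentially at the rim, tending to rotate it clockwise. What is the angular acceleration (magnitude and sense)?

α ≈ 2.94 rad/s², anticlockwise

I = MR² = (18.4)(0.550)² = 5.566 kg·m².
Taking anticlockwise as positive: τ₁ = +(33.9)(0.550) = +18.64 N·m; τ₂ = −(4.14)(0.550) = −2.277 N·m.
Net torque τ = 16.37 N·m.
α = τ/I = 16.37/5.566 = 2.941 rad/s².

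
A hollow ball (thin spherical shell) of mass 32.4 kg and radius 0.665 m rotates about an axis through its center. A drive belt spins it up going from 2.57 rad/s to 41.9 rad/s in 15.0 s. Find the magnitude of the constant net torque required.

I = (2/3)MR² = (2/3)(32.4)(0.665)² = 9.552 kg·m².
α = Δω/Δt = (41.9 − 2.57)/15.0 = 2.622 rad/s².
τ = Iα = (9.552)(2.622) = 25.05 N·m.

τ ≈ 25.0 N·m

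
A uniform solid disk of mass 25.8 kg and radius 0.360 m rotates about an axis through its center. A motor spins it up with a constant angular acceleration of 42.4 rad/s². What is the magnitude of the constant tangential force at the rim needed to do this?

F ≈ 197 N

I = ½MR² = (1/2)(25.8)(0.360)² = 1.672 kg·m².
The required torque is τ = Iα = (1.672)(42.40) = 70.89 N·m.
A tangential force at the rim gives τ = FR, so F = τ/R = 70.89/0.360 = 196.9 N.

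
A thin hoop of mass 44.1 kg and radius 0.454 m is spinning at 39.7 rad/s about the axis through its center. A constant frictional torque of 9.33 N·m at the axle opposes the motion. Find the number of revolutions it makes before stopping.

I = MR² = (44.1)(0.454)² = 9.090 kg·m².
The net torque has magnitude 9.33 N·m, opposing ω.
|α| = τ/I = 9.330/9.090 = 1.026 rad/s² (deceleration).
ω² = ω₀² − 2|α|θ with ω = 0 ⇒ θ = ω₀²/(2|α|) = 767.7 rad = 122.2 rev.

≈ 122 revolutions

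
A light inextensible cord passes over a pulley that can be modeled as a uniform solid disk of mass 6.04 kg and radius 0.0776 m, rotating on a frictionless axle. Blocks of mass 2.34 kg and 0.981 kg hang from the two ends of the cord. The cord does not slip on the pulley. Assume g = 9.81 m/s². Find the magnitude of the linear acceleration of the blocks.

I = ½MR² = (1/2)(6.04)(0.0776)² = 0.01819 kg·m².
Heavier block: m₁g − T₁ = m₁a. Lighter block: T₂ − m₂g = m₂a.
Pulley: (T₁ − T₂)R = Iα = I(a/R), so T₁ − T₂ = (I/R²)a = (1/2)M_p a = 3.020·a.
Adding the three: (m₁ − m₂)g = (m₁ + m₂ + 3.020)a, so a = (2.34 − 0.981)(9.81)/(2.34 + 0.981 + 3.020) = 2.102 m/s².

a ≈ 2.10 m/s²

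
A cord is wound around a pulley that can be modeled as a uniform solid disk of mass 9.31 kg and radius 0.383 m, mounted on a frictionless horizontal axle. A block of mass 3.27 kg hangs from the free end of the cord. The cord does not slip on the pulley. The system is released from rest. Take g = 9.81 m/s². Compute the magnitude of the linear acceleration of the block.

I = ½MR² = (1/2)(9.31)(0.383)² = 0.6828 kg·m².
Block: mg − T = ma. Pulley: TR = Iα. No-slip: a = αR, so T = (I/R²)a = 4.655·a.
Then mg = (m + 4.655)a, so a = (3.27)(9.81)/(3.27 + 4.655) = 4.048 m/s².

a ≈ 4.05 m/s²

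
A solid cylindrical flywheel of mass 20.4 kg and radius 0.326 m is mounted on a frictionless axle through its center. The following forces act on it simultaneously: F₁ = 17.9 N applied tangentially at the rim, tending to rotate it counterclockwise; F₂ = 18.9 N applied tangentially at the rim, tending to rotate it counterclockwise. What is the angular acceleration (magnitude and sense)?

I = ½MR² = (1/2)(20.4)(0.326)² = 1.084 kg·m².
Taking counterclockwise as positive: τ₁ = +(17.9)(0.326) = +5.835 N·m; τ₂ = +(18.9)(0.326) = +6.161 N·m.
Net torque τ = 12.00 N·m.
α = τ/I = 12.00/1.084 = 11.07 rad/s².

α ≈ 11.1 rad/s², counterclockwise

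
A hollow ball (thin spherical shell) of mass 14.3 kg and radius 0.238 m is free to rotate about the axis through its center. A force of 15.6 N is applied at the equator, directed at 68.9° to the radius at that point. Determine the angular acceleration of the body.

α ≈ 6.41 rad/s²

I = (2/3)MR² = (2/3)(14.3)(0.238)² = 0.5400 kg·m².
Only the tangential component produces torque: τ = F R sinθ = (15.6)(0.238) sin 68.9° = 3.464 N·m.
Newton's second law for rotation, τ = Iα, gives α = τ/I = 3.464/0.5400 = 6.415 rad/s².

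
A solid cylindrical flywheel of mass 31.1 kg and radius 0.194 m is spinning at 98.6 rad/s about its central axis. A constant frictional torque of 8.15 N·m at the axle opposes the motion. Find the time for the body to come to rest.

I = ½MR² = (1/2)(31.1)(0.194)² = 0.5852 kg·m².
The net torque has magnitude 8.15 N·m, opposing ω.
|α| = τ/I = 8.150/0.5852 = 13.93 rad/s² (deceleration).
0 = ω₀ − |α|t ⇒ t = ω₀/|α| = 98.6/13.93 = 7.080 s.

t ≈ 7.08 s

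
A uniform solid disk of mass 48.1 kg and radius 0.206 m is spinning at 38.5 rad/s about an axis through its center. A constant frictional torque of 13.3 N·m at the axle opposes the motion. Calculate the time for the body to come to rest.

I = ½MR² = (1/2)(48.1)(0.206)² = 1.021 kg·m².
The net torque has magnitude 13.3 N·m, opposing ω.
|α| = τ/I = 13.30/1.021 = 13.03 rad/s² (deceleration).
0 = ω₀ − |α|t ⇒ t = ω₀/|α| = 38.5/13.03 = 2.954 s.

t ≈ 2.95 s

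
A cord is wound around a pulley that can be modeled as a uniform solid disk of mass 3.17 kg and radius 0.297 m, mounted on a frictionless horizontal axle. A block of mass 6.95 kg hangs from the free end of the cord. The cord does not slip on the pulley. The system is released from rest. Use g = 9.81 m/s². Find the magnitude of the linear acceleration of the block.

I = ½MR² = (1/2)(3.17)(0.297)² = 0.1398 kg·m².
Block: mg − T = ma. Pulley: TR = Iα. No-slip: a = αR, so T = (I/R²)a = 1.585·a.
Then mg = (m + 1.585)a, so a = (6.95)(9.81)/(6.95 + 1.585) = 7.988 m/s².

a ≈ 7.99 m/s²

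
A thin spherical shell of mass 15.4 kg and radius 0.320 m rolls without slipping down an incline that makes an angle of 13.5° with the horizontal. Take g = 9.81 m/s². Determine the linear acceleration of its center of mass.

Translation along the incline: Mg sinθ − f = Ma.
Rotation about the center: fR = Iα with I = (2/3)MR². No-slip gives a = αR, so f = (I/R²)a = (2/3)M a.
Substituting: Mg sinθ = (1 + 0.6667)Ma, so a = g sinθ/(1 + 0.6667) = (9.81) sin 13.5° / 1.667 = 1.374 m/s².

a ≈ 1.37 m/s²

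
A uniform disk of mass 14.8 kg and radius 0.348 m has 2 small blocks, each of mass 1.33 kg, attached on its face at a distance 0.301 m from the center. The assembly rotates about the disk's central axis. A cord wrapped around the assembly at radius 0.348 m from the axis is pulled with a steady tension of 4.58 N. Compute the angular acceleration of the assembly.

I_disk = ½MR² = ½(14.8)(0.348)² = 0.8962 kg·m².
I_blocks = 2·m·r² = 2(1.33)(0.301)² = 0.2410 kg·m².
Total I = 1.137 kg·m².
τ = F r = (4.58)(0.348) = 1.594 N·m.
α = τ/I = 1.594/1.137 = 1.402 rad/s².

α ≈ 1.40 rad/s²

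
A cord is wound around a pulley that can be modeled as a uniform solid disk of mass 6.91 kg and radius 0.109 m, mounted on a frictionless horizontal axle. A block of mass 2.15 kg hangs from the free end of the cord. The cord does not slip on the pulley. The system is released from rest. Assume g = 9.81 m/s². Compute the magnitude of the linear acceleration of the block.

a ≈ 3.76 m/s²

I = ½MR² = (1/2)(6.91)(0.109)² = 0.04105 kg·m².
Block: mg − T = ma. Pulley: TR = Iα. No-slip: a = αR, so T = (I/R²)a = 3.455·a.
Then mg = (m + 3.455)a, so a = (2.15)(9.81)/(2.15 + 3.455) = 3.763 m/s².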